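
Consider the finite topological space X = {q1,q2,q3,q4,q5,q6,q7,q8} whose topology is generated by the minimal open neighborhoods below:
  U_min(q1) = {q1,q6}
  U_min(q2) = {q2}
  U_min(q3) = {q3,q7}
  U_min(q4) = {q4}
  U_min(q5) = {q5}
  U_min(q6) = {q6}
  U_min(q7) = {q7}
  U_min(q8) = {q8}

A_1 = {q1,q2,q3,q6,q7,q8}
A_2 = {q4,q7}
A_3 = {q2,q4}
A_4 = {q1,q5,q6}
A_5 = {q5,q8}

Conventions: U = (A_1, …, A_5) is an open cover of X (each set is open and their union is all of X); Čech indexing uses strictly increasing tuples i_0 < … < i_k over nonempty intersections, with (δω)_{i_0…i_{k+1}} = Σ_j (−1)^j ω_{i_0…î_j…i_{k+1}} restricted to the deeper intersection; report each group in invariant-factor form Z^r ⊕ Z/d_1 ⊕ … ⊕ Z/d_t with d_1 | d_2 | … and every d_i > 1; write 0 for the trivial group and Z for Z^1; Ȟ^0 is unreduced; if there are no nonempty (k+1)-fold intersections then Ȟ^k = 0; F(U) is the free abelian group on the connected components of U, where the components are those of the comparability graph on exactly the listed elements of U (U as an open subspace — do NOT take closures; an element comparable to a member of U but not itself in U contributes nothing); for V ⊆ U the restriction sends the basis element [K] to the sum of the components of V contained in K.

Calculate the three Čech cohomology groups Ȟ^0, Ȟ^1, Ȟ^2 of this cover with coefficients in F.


nonempty overlaps:
  A12={q7} A13={q2} A14={q1,q6} A15={q8} A23={q4} A45={q5}
components per intersection:
  A1: {q1,q6} {q2} {q3,q7} {q8}
  A2: {q4} {q7}
  A3: {q2} {q4}
  A4: {q1,q6} {q5}
  A5: {q5} {q8}
  A12: {q7}
  A13: {q2}
  A14: {q1,q6}
  A15: {q8}
  A23: {q4}
  A45: {q5}
C dims 12,6; δ0: rk 6, SNF 1^6
degree 0: 12−6−0 = 6 → Ȟ^0 ≅ Z^6
degree 1: 6−0−6 = 0 → Ȟ^1 ≅ 0
degree 2: 0−0−0 = 0 → Ȟ^2 ≅ 0

Ȟ^0 ≅ Z^6, Ȟ^1 ≅ 0 and Ȟ^2 ≅ 0


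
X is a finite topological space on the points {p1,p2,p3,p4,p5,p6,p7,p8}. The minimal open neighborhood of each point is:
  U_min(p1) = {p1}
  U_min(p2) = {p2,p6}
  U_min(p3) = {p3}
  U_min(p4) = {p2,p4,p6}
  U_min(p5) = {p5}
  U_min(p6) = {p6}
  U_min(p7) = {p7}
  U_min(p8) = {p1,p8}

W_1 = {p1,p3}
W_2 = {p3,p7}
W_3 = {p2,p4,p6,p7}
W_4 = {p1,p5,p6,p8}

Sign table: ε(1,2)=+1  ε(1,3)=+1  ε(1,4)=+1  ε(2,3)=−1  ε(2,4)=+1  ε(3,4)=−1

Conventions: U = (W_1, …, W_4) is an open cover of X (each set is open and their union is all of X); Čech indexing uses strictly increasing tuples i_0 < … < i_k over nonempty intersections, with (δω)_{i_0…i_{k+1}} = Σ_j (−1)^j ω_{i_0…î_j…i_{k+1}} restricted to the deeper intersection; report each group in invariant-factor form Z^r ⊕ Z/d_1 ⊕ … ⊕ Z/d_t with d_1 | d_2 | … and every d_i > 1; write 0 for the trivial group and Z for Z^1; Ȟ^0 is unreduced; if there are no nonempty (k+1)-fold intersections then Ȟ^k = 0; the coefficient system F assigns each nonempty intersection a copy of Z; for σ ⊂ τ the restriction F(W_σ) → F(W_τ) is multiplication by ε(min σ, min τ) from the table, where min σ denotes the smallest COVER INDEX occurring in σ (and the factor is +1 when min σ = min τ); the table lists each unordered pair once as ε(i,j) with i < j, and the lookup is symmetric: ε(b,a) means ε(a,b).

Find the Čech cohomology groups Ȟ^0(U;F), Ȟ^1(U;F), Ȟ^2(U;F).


cover nerve:
  W12={p3} W14={p1} W23={p7} W34={p6}
C dims 4,4; δ0: rk 3, SNF 1^3
Ȟ^0: (4−3)−0=1 ⇒ Z
Ȟ^1: (4−0)−3=1 ⇒ Z
Ȟ^2: (0−0)−0=0 ⇒ 0

Ȟ^0 = Z; Ȟ^1 = Z; Ȟ^2 = 0


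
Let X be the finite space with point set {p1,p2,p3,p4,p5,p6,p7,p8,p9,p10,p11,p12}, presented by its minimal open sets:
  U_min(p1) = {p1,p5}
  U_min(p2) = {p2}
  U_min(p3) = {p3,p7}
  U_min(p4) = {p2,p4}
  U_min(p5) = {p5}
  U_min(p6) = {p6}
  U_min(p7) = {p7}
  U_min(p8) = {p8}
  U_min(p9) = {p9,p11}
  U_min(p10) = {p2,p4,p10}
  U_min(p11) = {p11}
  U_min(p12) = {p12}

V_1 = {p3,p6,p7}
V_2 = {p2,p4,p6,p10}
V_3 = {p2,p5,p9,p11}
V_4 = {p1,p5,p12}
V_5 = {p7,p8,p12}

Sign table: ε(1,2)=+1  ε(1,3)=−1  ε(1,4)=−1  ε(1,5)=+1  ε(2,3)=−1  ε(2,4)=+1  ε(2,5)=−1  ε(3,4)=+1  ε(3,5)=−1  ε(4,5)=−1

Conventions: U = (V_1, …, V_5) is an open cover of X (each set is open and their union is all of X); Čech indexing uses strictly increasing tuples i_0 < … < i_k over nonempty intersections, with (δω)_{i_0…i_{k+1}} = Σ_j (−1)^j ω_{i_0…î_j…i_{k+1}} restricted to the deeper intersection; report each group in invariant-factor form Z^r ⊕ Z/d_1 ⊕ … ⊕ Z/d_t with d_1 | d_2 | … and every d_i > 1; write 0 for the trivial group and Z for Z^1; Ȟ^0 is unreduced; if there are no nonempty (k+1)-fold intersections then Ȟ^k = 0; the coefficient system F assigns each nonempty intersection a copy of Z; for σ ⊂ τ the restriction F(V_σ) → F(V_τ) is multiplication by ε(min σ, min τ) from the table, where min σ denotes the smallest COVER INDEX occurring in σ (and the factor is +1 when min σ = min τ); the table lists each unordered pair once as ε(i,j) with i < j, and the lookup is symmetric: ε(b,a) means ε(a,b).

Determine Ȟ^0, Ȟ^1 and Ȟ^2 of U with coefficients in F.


nerve of the cover:
  V12={p6} V15={p7} V23={p2} V34={p5} V45={p12}
C dims 5,5; δ0: rk 4, SNF 1^4
Ȟ^0 = (5 − 4) − 0 = 1, so Ȟ^0 ≅ Z
Ȟ^1 = (5 − 0) − 4 = 1, so Ȟ^1 ≅ Z
Ȟ^2 = (0 − 0) − 0 = 0, so Ȟ^2 ≅ 0

Ȟ^0(U;F) ≅ Z,  Ȟ^1(U;F) ≅ Z,  Ȟ^2(U;F) ≅ 0


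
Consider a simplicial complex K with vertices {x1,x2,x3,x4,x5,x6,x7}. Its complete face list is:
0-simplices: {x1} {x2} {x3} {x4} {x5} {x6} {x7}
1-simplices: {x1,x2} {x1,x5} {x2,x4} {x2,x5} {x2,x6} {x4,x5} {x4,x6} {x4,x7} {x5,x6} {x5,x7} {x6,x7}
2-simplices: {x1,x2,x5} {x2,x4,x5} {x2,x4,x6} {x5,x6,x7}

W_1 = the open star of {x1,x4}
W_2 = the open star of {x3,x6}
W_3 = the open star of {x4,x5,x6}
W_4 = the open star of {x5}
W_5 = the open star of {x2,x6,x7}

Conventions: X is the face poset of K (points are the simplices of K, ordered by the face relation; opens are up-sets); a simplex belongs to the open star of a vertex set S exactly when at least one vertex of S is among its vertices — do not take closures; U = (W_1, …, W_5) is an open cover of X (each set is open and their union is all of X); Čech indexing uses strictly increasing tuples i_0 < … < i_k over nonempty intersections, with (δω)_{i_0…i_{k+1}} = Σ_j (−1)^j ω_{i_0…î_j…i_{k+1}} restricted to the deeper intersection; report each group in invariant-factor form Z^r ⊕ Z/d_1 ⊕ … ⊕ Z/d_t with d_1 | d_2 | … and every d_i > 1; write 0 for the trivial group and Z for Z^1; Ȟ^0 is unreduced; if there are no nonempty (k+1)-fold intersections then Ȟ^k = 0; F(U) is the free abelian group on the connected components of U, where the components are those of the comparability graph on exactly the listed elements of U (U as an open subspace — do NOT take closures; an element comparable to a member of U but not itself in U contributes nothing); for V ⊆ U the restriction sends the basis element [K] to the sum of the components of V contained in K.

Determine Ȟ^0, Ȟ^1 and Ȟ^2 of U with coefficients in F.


nerve simplices:
  W1={{x1},{x4},{x1,x2},{x1,x5},{x2,x4},{x4,x5},{x4,x6},{x4,x7},{x1,x2,x5},{x2,x4,x5},{x2,x4,x6}} W2={{x3},{x6},{x2,x6},{x4,x6},{x5,x6},{x6,x7},{x2,x4,x6},{x5,x6,x7}} W3={{x4},{x5},{x6},{x1,x5},{x2,x4},{x2,x5},{x2,x6},{x4,x5},{x4,x6},{x4,x7},{x5,x6},{x5,x7},{x6,x7},{x1,x2,x5},{x2,x4,x5},{x2,x4,x6},{x5,x6,x7}} W4={{x5},{x1,x5},{x2,x5},{x4,x5},{x5,x6},{x5,x7},{x1,x2,x5},{x2,x4,x5},{x5,x6,x7}} W5={{x2},{x6},{x7},{x1,x2},{x2,x4},{x2,x5},{x2,x6},{x4,x6},{x4,x7},{x5,x6},{x5,x7},{x6,x7},{x1,x2,x5},{x2,x4,x5},{x2,x4,x6},{x5,x6,x7}}
  W12={{x4,x6},{x2,x4,x6}} W13={{x4},{x1,x5},{x2,x4},{x4,x5},{x4,x6},{x4,x7},{x1,x2,x5},{x2,x4,x5},{x2,x4,x6}} W14={{x1,x5},{x4,x5},{x1,x2,x5},{x2,x4,x5}} W15={{x1,x2},{x2,x4},{x4,x6},{x4,x7},{x1,x2,x5},{x2,x4,x5},{x2,x4,x6}} W23={{x6},{x2,x6},{x4,x6},{x5,x6},{x6,x7},{x2,x4,x6},{x5,x6,x7}} W24={{x5,x6},{x5,x6,x7}} W25={{x6},{x2,x6},{x4,x6},{x5,x6},{x6,x7},{x2,x4,x6},{x5,x6,x7}} W34={{x5},{x1,x5},{x2,x5},{x4,x5},{x5,x6},{x5,x7},{x1,x2,x5},{x2,x4,x5},{x5,x6,x7}} W35={{x6},{x2,x4},{x2,x5},{x2,x6},{x4,x6},{x4,x7},{x5,x6},{x5,x7},{x6,x7},{x1,x2,x5},{x2,x4,x5},{x2,x4,x6},{x5,x6,x7}} W45={{x2,x5},{x5,x6},{x5,x7},{x1,x2,x5},{x2,x4,x5},{x5,x6,x7}}
  W123={{x4,x6},{x2,x4,x6}} W125={{x4,x6},{x2,x4,x6}} W134={{x1,x5},{x4,x5},{x1,x2,x5},{x2,x4,x5}} W135={{x2,x4},{x4,x6},{x4,x7},{x1,x2,x5},{x2,x4,x5},{x2,x4,x6}} W145={{x1,x2,x5},{x2,x4,x5}} W234={{x5,x6},{x5,x6,x7}} W235={{x6},{x2,x6},{x4,x6},{x5,x6},{x6,x7},{x2,x4,x6},{x5,x6,x7}} W245={{x5,x6},{x5,x6,x7}} W345={{x2,x5},{x5,x6},{x5,x7},{x1,x2,x5},{x2,x4,x5},{x5,x6,x7}}
  W1235={{x4,x6},{x2,x4,x6}} W1345={{x1,x2,x5},{x2,x4,x5}} W2345={{x5,x6},{x5,x6,x7}}
components per intersection:
  W1: {{x1},{x1,x2},{x1,x5},{x1,x2,x5}} {{x4},{x2,x4},{x4,x5},{x4,x6},{x4,x7},{x2,x4,x5},{x2,x4,x6}}
  W2: {{x3}} {{x6},{x2,x6},{x4,x6},{x5,x6},{x6,x7},{x2,x4,x6},{x5,x6,x7}}
  W3: {{x4},{x5},{x6},{x1,x5},{x2,x4},{x2,x5},{x2,x6},{x4,x5},{x4,x6},{x4,x7},{x5,x6},{x5,x7},{x6,x7},{x1,x2,x5},{x2,x4,x5},{x2,x4,x6},{x5,x6,x7}}
  W4: {{x5},{x1,x5},{x2,x5},{x4,x5},{x5,x6},{x5,x7},{x1,x2,x5},{x2,x4,x5},{x5,x6,x7}}
  W5: {{x2},{x6},{x7},{x1,x2},{x2,x4},{x2,x5},{x2,x6},{x4,x6},{x4,x7},{x5,x6},{x5,x7},{x6,x7},{x1,x2,x5},{x2,x4,x5},{x2,x4,x6},{x5,x6,x7}}
  W12: {{x4,x6},{x2,x4,x6}}
  W13: {{x4},{x2,x4},{x4,x5},{x4,x6},{x4,x7},{x2,x4,x5},{x2,x4,x6}} {{x1,x5},{x1,x2,x5}}
  W14: {{x1,x5},{x1,x2,x5}} {{x4,x5},{x2,x4,x5}}
  W15: {{x1,x2},{x1,x2,x5}} {{x2,x4},{x4,x6},{x2,x4,x5},{x2,x4,x6}} {{x4,x7}}
  W23: {{x6},{x2,x6},{x4,x6},{x5,x6},{x6,x7},{x2,x4,x6},{x5,x6,x7}}
  W24: {{x5,x6},{x5,x6,x7}}
  W25: {{x6},{x2,x6},{x4,x6},{x5,x6},{x6,x7},{x2,x4,x6},{x5,x6,x7}}
  W34: {{x5},{x1,x5},{x2,x5},{x4,x5},{x5,x6},{x5,x7},{x1,x2,x5},{x2,x4,x5},{x5,x6,x7}}
  W35: {{x6},{x2,x4},{x2,x5},{x2,x6},{x4,x6},{x5,x6},{x5,x7},{x6,x7},{x1,x2,x5},{x2,x4,x5},{x2,x4,x6},{x5,x6,x7}} {{x4,x7}}
  W45: {{x2,x5},{x1,x2,x5},{x2,x4,x5}} {{x5,x6},{x5,x7},{x5,x6,x7}}
  W123: {{x4,x6},{x2,x4,x6}}
  W125: {{x4,x6},{x2,x4,x6}}
  W134: {{x1,x5},{x1,x2,x5}} {{x4,x5},{x2,x4,x5}}
  W135: {{x2,x4},{x4,x6},{x2,x4,x5},{x2,x4,x6}} {{x4,x7}} {{x1,x2,x5}}
  W145: {{x1,x2,x5}} {{x2,x4,x5}}
  W234: {{x5,x6},{x5,x6,x7}}
  W235: {{x6},{x2,x6},{x4,x6},{x5,x6},{x6,x7},{x2,x4,x6},{x5,x6,x7}}
  W245: {{x5,x6},{x5,x6,x7}}
  W345: {{x2,x5},{x1,x2,x5},{x2,x4,x5}} {{x5,x6},{x5,x7},{x5,x6,x7}}
  W1235: {{x4,x6},{x2,x4,x6}}
  W1345: {{x1,x2,x5}} {{x2,x4,x5}}
  W2345: {{x5,x6},{x5,x6,x7}}
C dims 7,16,14,4; δ0: rk 5, SNF 1^5; δ1: rk 10, SNF 1^10; δ2: rk 4, SNF 1^4
degree 0: 7−5−0 = 2 → Ȟ^0 ≅ Z^2
degree 1: 16−10−5 = 1 → Ȟ^1 ≅ Z
degree 2: 14−4−10 = 0 → Ȟ^2 ≅ 0

Ȟ^0 ≅ Z^2, Ȟ^1 ≅ Z, Ȟ^2 ≅ 0


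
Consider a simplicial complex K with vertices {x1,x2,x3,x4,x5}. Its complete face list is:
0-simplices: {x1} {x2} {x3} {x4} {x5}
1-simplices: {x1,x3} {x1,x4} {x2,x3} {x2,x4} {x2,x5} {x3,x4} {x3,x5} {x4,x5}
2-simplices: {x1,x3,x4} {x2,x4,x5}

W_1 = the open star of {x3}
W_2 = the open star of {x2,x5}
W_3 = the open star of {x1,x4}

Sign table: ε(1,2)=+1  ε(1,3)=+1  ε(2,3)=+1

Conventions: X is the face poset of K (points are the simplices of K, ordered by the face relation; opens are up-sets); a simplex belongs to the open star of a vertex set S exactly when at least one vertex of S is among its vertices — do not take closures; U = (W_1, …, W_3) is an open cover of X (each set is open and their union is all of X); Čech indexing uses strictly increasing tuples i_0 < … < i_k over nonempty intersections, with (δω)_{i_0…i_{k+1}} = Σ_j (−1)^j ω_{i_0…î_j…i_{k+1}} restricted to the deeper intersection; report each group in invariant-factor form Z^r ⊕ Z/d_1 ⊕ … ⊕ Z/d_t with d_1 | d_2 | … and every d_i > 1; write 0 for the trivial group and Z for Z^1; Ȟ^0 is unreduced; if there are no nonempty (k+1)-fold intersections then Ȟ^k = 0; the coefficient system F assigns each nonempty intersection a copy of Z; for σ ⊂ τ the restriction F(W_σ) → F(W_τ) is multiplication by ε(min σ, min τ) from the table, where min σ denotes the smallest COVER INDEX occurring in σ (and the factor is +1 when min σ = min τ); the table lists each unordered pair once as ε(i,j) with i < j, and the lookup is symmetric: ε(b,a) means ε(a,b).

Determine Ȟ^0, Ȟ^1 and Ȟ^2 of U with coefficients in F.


Ȟ^0 = Z, Ȟ^1 = Z and Ȟ^2 = 0

nerve simplices:
  W1={{x3},{x1,x3},{x2,x3},{x3,x4},{x3,x5},{x1,x3,x4}} W2={{x2},{x5},{x2,x3},{x2,x4},{x2,x5},{x3,x5},{x4,x5},{x2,x4,x5}} W3={{x1},{x4},{x1,x3},{x1,x4},{x2,x4},{x3,x4},{x4,x5},{x1,x3,x4},{x2,x4,x5}}
  W12={{x2,x3},{x3,x5}} W13={{x1,x3},{x3,x4},{x1,x3,x4}} W23={{x2,x4},{x4,x5},{x2,x4,x5}}
C dims 3,3; δ0: rk 2, SNF 1^2
degree 0: 3−2−0 = 1 → Ȟ^0 ≅ Z
degree 1: 3−0−2 = 1 → Ȟ^1 ≅ Z
degree 2: 0−0−0 = 0 → Ȟ^2 ≅ 0


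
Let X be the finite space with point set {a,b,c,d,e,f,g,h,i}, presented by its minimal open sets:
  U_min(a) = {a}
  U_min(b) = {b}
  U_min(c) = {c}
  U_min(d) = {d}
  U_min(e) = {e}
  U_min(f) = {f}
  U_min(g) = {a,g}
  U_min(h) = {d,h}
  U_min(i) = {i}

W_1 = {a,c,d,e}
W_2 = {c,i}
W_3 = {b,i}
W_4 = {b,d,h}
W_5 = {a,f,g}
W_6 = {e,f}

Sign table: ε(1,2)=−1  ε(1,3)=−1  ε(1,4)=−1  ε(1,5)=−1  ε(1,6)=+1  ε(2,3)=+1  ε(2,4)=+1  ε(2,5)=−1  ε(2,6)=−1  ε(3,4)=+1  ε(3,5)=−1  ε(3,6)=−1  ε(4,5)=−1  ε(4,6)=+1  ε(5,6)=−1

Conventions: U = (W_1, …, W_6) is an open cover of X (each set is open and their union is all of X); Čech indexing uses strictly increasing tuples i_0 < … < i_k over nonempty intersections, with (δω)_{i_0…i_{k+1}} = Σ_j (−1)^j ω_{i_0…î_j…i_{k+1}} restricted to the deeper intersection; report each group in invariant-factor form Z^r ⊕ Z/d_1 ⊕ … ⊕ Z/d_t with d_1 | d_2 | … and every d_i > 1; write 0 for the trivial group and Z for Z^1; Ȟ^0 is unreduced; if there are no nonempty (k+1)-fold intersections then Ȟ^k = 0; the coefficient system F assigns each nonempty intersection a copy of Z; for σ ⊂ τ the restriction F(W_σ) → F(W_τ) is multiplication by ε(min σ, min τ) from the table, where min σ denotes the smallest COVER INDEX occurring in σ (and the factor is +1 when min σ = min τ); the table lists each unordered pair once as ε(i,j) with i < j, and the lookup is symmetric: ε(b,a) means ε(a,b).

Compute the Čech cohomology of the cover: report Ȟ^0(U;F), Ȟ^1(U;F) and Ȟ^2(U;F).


Ȟ^0 = Z; Ȟ^1 = Z^2; Ȟ^2 = 0

nonempty intersections:
  W12={c} W14={d} W15={a} W16={e} W23={i} W34={b} W56={f}
C dims 6,7; δ0: rk 5, SNF 1^5
Ȟ^0: (6−5)−0=1 ⇒ Z
Ȟ^1: (7−0)−5=2 ⇒ Z^2
Ȟ^2: (0−0)−0=0 ⇒ 0


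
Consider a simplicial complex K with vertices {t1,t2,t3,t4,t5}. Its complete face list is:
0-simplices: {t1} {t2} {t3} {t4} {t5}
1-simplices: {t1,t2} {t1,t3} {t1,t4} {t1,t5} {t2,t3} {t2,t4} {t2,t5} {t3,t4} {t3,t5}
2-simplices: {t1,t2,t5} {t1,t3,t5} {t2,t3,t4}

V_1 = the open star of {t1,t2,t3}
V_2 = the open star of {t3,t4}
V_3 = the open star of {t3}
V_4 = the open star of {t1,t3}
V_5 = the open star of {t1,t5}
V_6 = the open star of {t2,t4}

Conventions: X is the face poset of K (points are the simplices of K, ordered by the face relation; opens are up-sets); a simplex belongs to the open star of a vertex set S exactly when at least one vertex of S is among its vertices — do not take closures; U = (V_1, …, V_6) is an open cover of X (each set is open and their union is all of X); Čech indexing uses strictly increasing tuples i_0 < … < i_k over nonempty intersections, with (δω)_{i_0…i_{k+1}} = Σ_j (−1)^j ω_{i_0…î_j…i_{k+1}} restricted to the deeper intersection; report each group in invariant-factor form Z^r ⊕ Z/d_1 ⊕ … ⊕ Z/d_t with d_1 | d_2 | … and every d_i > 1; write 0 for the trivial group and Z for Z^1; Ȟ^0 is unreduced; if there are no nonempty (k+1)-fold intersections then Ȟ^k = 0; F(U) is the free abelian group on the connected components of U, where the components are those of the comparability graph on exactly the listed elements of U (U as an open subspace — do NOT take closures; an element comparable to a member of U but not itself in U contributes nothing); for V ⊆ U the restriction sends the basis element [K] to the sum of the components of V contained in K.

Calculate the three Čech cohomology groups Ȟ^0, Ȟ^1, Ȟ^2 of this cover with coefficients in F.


intersection data:
  V1={{t1},{t2},{t3},{t1,t2},{t1,t3},{t1,t4},{t1,t5},{t2,t3},{t2,t4},{t2,t5},{t3,t4},{t3,t5},{t1,t2,t5},{t1,t3,t5},{t2,t3,t4}} V2={{t3},{t4},{t1,t3},{t1,t4},{t2,t3},{t2,t4},{t3,t4},{t3,t5},{t1,t3,t5},{t2,t3,t4}} V3={{t3},{t1,t3},{t2,t3},{t3,t4},{t3,t5},{t1,t3,t5},{t2,t3,t4}} V4={{t1},{t3},{t1,t2},{t1,t3},{t1,t4},{t1,t5},{t2,t3},{t3,t4},{t3,t5},{t1,t2,t5},{t1,t3,t5},{t2,t3,t4}} V5={{t1},{t5},{t1,t2},{t1,t3},{t1,t4},{t1,t5},{t2,t5},{t3,t5},{t1,t2,t5},{t1,t3,t5}} V6={{t2},{t4},{t1,t2},{t1,t4},{t2,t3},{t2,t4},{t2,t5},{t3,t4},{t1,t2,t5},{t2,t3,t4}}
  V12={{t3},{t1,t3},{t1,t4},{t2,t3},{t2,t4},{t3,t4},{t3,t5},{t1,t3,t5},{t2,t3,t4}} V13={{t3},{t1,t3},{t2,t3},{t3,t4},{t3,t5},{t1,t3,t5},{t2,t3,t4}} V14={{t1},{t3},{t1,t2},{t1,t3},{t1,t4},{t1,t5},{t2,t3},{t3,t4},{t3,t5},{t1,t2,t5},{t1,t3,t5},{t2,t3,t4}} V15={{t1},{t1,t2},{t1,t3},{t1,t4},{t1,t5},{t2,t5},{t3,t5},{t1,t2,t5},{t1,t3,t5}} V16={{t2},{t1,t2},{t1,t4},{t2,t3},{t2,t4},{t2,t5},{t3,t4},{t1,t2,t5},{t2,t3,t4}} V23={{t3},{t1,t3},{t2,t3},{t3,t4},{t3,t5},{t1,t3,t5},{t2,t3,t4}} V24={{t3},{t1,t3},{t1,t4},{t2,t3},{t3,t4},{t3,t5},{t1,t3,t5},{t2,t3,t4}} V25={{t1,t3},{t1,t4},{t3,t5},{t1,t3,t5}} V26={{t4},{t1,t4},{t2,t3},{t2,t4},{t3,t4},{t2,t3,t4}} V34={{t3},{t1,t3},{t2,t3},{t3,t4},{t3,t5},{t1,t3,t5},{t2,t3,t4}} V35={{t1,t3},{t3,t5},{t1,t3,t5}} V36={{t2,t3},{t3,t4},{t2,t3,t4}} V45={{t1},{t1,t2},{t1,t3},{t1,t4},{t1,t5},{t3,t5},{t1,t2,t5},{t1,t3,t5}} V46={{t1,t2},{t1,t4},{t2,t3},{t3,t4},{t1,t2,t5},{t2,t3,t4}} V56={{t1,t2},{t1,t4},{t2,t5},{t1,t2,t5}}
  V123={{t3},{t1,t3},{t2,t3},{t3,t4},{t3,t5},{t1,t3,t5},{t2,t3,t4}} V124={{t3},{t1,t3},{t1,t4},{t2,t3},{t3,t4},{t3,t5},{t1,t3,t5},{t2,t3,t4}} V125={{t1,t3},{t1,t4},{t3,t5},{t1,t3,t5}} V126={{t1,t4},{t2,t3},{t2,t4},{t3,t4},{t2,t3,t4}} V134={{t3},{t1,t3},{t2,t3},{t3,t4},{t3,t5},{t1,t3,t5},{t2,t3,t4}} V135={{t1,t3},{t3,t5},{t1,t3,t5}} V136={{t2,t3},{t3,t4},{t2,t3,t4}} V145={{t1},{t1,t2},{t1,t3},{t1,t4},{t1,t5},{t3,t5},{t1,t2,t5},{t1,t3,t5}} V146={{t1,t2},{t1,t4},{t2,t3},{t3,t4},{t1,t2,t5},{t2,t3,t4}} V156={{t1,t2},{t1,t4},{t2,t5},{t1,t2,t5}} V234={{t3},{t1,t3},{t2,t3},{t3,t4},{t3,t5},{t1,t3,t5},{t2,t3,t4}} V235={{t1,t3},{t3,t5},{t1,t3,t5}} V236={{t2,t3},{t3,t4},{t2,t3,t4}} V245={{t1,t3},{t1,t4},{t3,t5},{t1,t3,t5}} V246={{t1,t4},{t2,t3},{t3,t4},{t2,t3,t4}} V256={{t1,t4}} V345={{t1,t3},{t3,t5},{t1,t3,t5}} V346={{t2,t3},{t3,t4},{t2,t3,t4}} V456={{t1,t2},{t1,t4},{t1,t2,t5}}
  V1234={{t3},{t1,t3},{t2,t3},{t3,t4},{t3,t5},{t1,t3,t5},{t2,t3,t4}} V1235={{t1,t3},{t3,t5},{t1,t3,t5}} V1236={{t2,t3},{t3,t4},{t2,t3,t4}} V1245={{t1,t3},{t1,t4},{t3,t5},{t1,t3,t5}} V1246={{t1,t4},{t2,t3},{t3,t4},{t2,t3,t4}} V1256={{t1,t4}} V1345={{t1,t3},{t3,t5},{t1,t3,t5}} V1346={{t2,t3},{t3,t4},{t2,t3,t4}} V1456={{t1,t2},{t1,t4},{t1,t2,t5}} V2345={{t1,t3},{t3,t5},{t1,t3,t5}} V2346={{t2,t3},{t3,t4},{t2,t3,t4}} V2456={{t1,t4}}
  V12345={{t1,t3},{t3,t5},{t1,t3,t5}} V12346={{t2,t3},{t3,t4},{t2,t3,t4}} V12456={{t1,t4}}
components per intersection:
  V1: {{t1},{t2},{t3},{t1,t2},{t1,t3},{t1,t4},{t1,t5},{t2,t3},{t2,t4},{t2,t5},{t3,t4},{t3,t5},{t1,t2,t5},{t1,t3,t5},{t2,t3,t4}}
  V2: {{t3},{t4},{t1,t3},{t1,t4},{t2,t3},{t2,t4},{t3,t4},{t3,t5},{t1,t3,t5},{t2,t3,t4}}
  V3: {{t3},{t1,t3},{t2,t3},{t3,t4},{t3,t5},{t1,t3,t5},{t2,t3,t4}}
  V4: {{t1},{t3},{t1,t2},{t1,t3},{t1,t4},{t1,t5},{t2,t3},{t3,t4},{t3,t5},{t1,t2,t5},{t1,t3,t5},{t2,t3,t4}}
  V5: {{t1},{t5},{t1,t2},{t1,t3},{t1,t4},{t1,t5},{t2,t5},{t3,t5},{t1,t2,t5},{t1,t3,t5}}
  V6: {{t2},{t4},{t1,t2},{t1,t4},{t2,t3},{t2,t4},{t2,t5},{t3,t4},{t1,t2,t5},{t2,t3,t4}}
  V12: {{t3},{t1,t3},{t2,t3},{t2,t4},{t3,t4},{t3,t5},{t1,t3,t5},{t2,t3,t4}} {{t1,t4}}
  V13: {{t3},{t1,t3},{t2,t3},{t3,t4},{t3,t5},{t1,t3,t5},{t2,t3,t4}}
  V14: {{t1},{t3},{t1,t2},{t1,t3},{t1,t4},{t1,t5},{t2,t3},{t3,t4},{t3,t5},{t1,t2,t5},{t1,t3,t5},{t2,t3,t4}}
  V15: {{t1},{t1,t2},{t1,t3},{t1,t4},{t1,t5},{t2,t5},{t3,t5},{t1,t2,t5},{t1,t3,t5}}
  V16: {{t2},{t1,t2},{t2,t3},{t2,t4},{t2,t5},{t3,t4},{t1,t2,t5},{t2,t3,t4}} {{t1,t4}}
  V23: {{t3},{t1,t3},{t2,t3},{t3,t4},{t3,t5},{t1,t3,t5},{t2,t3,t4}}
  V24: {{t3},{t1,t3},{t2,t3},{t3,t4},{t3,t5},{t1,t3,t5},{t2,t3,t4}} {{t1,t4}}
  V25: {{t1,t3},{t3,t5},{t1,t3,t5}} {{t1,t4}}
  V26: {{t4},{t1,t4},{t2,t3},{t2,t4},{t3,t4},{t2,t3,t4}}
  V34: {{t3},{t1,t3},{t2,t3},{t3,t4},{t3,t5},{t1,t3,t5},{t2,t3,t4}}
  V35: {{t1,t3},{t3,t5},{t1,t3,t5}}
  V36: {{t2,t3},{t3,t4},{t2,t3,t4}}
  V45: {{t1},{t1,t2},{t1,t3},{t1,t4},{t1,t5},{t3,t5},{t1,t2,t5},{t1,t3,t5}}
  V46: {{t1,t2},{t1,t2,t5}} {{t1,t4}} {{t2,t3},{t3,t4},{t2,t3,t4}}
  V56: {{t1,t2},{t2,t5},{t1,t2,t5}} {{t1,t4}}
  V123: {{t3},{t1,t3},{t2,t3},{t3,t4},{t3,t5},{t1,t3,t5},{t2,t3,t4}}
  V124: {{t3},{t1,t3},{t2,t3},{t3,t4},{t3,t5},{t1,t3,t5},{t2,t3,t4}} {{t1,t4}}
  V125: {{t1,t3},{t3,t5},{t1,t3,t5}} {{t1,t4}}
  V126: {{t1,t4}} {{t2,t3},{t2,t4},{t3,t4},{t2,t3,t4}}
  V134: {{t3},{t1,t3},{t2,t3},{t3,t4},{t3,t5},{t1,t3,t5},{t2,t3,t4}}
  V135: {{t1,t3},{t3,t5},{t1,t3,t5}}
  V136: {{t2,t3},{t3,t4},{t2,t3,t4}}
  V145: {{t1},{t1,t2},{t1,t3},{t1,t4},{t1,t5},{t3,t5},{t1,t2,t5},{t1,t3,t5}}
  V146: {{t1,t2},{t1,t2,t5}} {{t1,t4}} {{t2,t3},{t3,t4},{t2,t3,t4}}
  V156: {{t1,t2},{t2,t5},{t1,t2,t5}} {{t1,t4}}
  V234: {{t3},{t1,t3},{t2,t3},{t3,t4},{t3,t5},{t1,t3,t5},{t2,t3,t4}}
  V235: {{t1,t3},{t3,t5},{t1,t3,t5}}
  V236: {{t2,t3},{t3,t4},{t2,t3,t4}}
  V245: {{t1,t3},{t3,t5},{t1,t3,t5}} {{t1,t4}}
  V246: {{t1,t4}} {{t2,t3},{t3,t4},{t2,t3,t4}}
  V256: {{t1,t4}}
  V345: {{t1,t3},{t3,t5},{t1,t3,t5}}
  V346: {{t2,t3},{t3,t4},{t2,t3,t4}}
  V456: {{t1,t2},{t1,t2,t5}} {{t1,t4}}
  V1234: {{t3},{t1,t3},{t2,t3},{t3,t4},{t3,t5},{t1,t3,t5},{t2,t3,t4}}
  V1235: {{t1,t3},{t3,t5},{t1,t3,t5}}
  V1236: {{t2,t3},{t3,t4},{t2,t3,t4}}
  V1245: {{t1,t3},{t3,t5},{t1,t3,t5}} {{t1,t4}}
  V1246: {{t1,t4}} {{t2,t3},{t3,t4},{t2,t3,t4}}
  V1256: {{t1,t4}}
  V1345: {{t1,t3},{t3,t5},{t1,t3,t5}}
  V1346: {{t2,t3},{t3,t4},{t2,t3,t4}}
  V1456: {{t1,t2},{t1,t2,t5}} {{t1,t4}}
  V2345: {{t1,t3},{t3,t5},{t1,t3,t5}}
  V2346: {{t2,t3},{t3,t4},{t2,t3,t4}}
  V2456: {{t1,t4}}
  V12345: {{t1,t3},{t3,t5},{t1,t3,t5}}
  V12346: {{t2,t3},{t3,t4},{t2,t3,t4}}
  V12456: {{t1,t4}}
C dims 6,22,28,15; δ0: rk 5, SNF 1^5; δ1: rk 16, SNF 1^16; δ2: rk 12, SNF 1^12
Ȟ^0 = (6 − 5) − 0 = 1, so Ȟ^0 ≅ Z
Ȟ^1 = (22 − 16) − 5 = 1, so Ȟ^1 ≅ Z
Ȟ^2 = (28 − 12) − 16 = 0, so Ȟ^2 ≅ 0

Ȟ^0 = Z; Ȟ^1 = Z; Ȟ^2 = 0


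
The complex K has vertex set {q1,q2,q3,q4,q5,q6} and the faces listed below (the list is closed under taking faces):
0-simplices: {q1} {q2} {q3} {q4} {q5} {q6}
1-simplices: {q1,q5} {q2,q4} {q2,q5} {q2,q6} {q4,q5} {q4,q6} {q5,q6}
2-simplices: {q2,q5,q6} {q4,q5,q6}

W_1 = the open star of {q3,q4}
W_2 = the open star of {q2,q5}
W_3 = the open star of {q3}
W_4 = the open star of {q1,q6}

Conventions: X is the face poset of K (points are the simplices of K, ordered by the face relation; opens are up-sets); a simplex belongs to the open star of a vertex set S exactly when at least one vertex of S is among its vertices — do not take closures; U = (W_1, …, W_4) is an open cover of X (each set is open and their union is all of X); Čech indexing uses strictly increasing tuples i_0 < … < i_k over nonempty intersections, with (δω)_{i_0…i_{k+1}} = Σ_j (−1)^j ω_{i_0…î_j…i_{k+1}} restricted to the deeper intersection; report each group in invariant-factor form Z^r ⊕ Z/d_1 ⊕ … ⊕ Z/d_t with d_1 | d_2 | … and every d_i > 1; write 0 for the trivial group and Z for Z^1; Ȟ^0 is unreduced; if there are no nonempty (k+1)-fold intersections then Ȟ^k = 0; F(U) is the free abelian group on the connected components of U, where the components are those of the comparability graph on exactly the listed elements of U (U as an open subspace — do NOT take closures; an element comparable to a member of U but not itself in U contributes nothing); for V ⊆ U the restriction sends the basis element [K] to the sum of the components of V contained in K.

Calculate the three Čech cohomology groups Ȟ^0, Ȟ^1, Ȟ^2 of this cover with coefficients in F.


Ȟ^0 = Z^2, Ȟ^1 = Z, Ȟ^2 = 0

cover nerve:
  W1={{q3},{q4},{q2,q4},{q4,q5},{q4,q6},{q4,q5,q6}} W2={{q2},{q5},{q1,q5},{q2,q4},{q2,q5},{q2,q6},{q4,q5},{q5,q6},{q2,q5,q6},{q4,q5,q6}} W3={{q3}} W4={{q1},{q6},{q1,q5},{q2,q6},{q4,q6},{q5,q6},{q2,q5,q6},{q4,q5,q6}}
  W12={{q2,q4},{q4,q5},{q4,q5,q6}} W13={{q3}} W14={{q4,q6},{q4,q5,q6}} W24={{q1,q5},{q2,q6},{q5,q6},{q2,q5,q6},{q4,q5,q6}}
  W124={{q4,q5,q6}}
components per intersection:
  W1: {{q3}} {{q4},{q2,q4},{q4,q5},{q4,q6},{q4,q5,q6}}
  W2: {{q2},{q5},{q1,q5},{q2,q4},{q2,q5},{q2,q6},{q4,q5},{q5,q6},{q2,q5,q6},{q4,q5,q6}}
  W3: {{q3}}
  W4: {{q1},{q1,q5}} {{q6},{q2,q6},{q4,q6},{q5,q6},{q2,q5,q6},{q4,q5,q6}}
  W12: {{q2,q4}} {{q4,q5},{q4,q5,q6}}
  W13: {{q3}}
  W14: {{q4,q6},{q4,q5,q6}}
  W24: {{q1,q5}} {{q2,q6},{q5,q6},{q2,q5,q6},{q4,q5,q6}}
  W124: {{q4,q5,q6}}
C dims 6,6,1; δ0: rk 4, SNF 1^4; δ1: rk 1, SNF 1^1
Ȟ^0: (6−4)−0=2 ⇒ Z^2
Ȟ^1: (6−1)−4=1 ⇒ Z
Ȟ^2: (1−0)−1=0 ⇒ 0


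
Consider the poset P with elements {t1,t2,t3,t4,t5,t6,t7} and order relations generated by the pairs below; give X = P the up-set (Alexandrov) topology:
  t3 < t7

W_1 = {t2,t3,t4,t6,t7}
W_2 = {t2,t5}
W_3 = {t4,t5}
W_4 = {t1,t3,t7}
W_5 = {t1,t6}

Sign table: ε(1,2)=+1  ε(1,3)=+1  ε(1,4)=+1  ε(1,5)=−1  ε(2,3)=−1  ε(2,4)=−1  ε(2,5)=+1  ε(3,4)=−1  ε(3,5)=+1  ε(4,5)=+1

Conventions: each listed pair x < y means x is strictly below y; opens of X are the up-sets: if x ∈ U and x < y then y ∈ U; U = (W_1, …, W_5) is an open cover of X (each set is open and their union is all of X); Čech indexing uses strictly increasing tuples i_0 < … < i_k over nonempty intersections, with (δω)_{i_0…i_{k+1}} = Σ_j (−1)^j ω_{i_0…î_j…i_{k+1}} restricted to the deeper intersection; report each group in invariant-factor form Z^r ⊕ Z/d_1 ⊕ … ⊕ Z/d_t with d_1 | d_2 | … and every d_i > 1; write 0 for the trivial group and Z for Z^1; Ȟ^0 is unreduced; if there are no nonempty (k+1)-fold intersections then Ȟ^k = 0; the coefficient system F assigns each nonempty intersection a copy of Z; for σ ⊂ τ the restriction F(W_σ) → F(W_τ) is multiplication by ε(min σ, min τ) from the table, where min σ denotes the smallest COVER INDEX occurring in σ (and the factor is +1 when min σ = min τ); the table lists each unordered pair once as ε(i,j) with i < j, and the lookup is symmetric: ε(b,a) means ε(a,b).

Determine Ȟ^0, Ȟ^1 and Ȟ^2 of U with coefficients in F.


nerve of the cover:
  W12={t2} W13={t4} W14={t3,t7} W15={t6} W23={t5} W45={t1}
C dims 5,6; δ0: rk 5, SNF 1^4·2
Ȟ^0 = (5 − 5) − 0 = 0, so Ȟ^0 ≅ 0
Ȟ^1 = (6 − 0) − 5 = 1 plus torsion [2], so Ȟ^1 ≅ Z ⊕ Z/2
Ȟ^2 = (0 − 0) − 0 = 0, so Ȟ^2 ≅ 0

Ȟ^0 ≅ 0,  Ȟ^1 ≅ Z ⊕ Z/2,  Ȟ^2 ≅ 0


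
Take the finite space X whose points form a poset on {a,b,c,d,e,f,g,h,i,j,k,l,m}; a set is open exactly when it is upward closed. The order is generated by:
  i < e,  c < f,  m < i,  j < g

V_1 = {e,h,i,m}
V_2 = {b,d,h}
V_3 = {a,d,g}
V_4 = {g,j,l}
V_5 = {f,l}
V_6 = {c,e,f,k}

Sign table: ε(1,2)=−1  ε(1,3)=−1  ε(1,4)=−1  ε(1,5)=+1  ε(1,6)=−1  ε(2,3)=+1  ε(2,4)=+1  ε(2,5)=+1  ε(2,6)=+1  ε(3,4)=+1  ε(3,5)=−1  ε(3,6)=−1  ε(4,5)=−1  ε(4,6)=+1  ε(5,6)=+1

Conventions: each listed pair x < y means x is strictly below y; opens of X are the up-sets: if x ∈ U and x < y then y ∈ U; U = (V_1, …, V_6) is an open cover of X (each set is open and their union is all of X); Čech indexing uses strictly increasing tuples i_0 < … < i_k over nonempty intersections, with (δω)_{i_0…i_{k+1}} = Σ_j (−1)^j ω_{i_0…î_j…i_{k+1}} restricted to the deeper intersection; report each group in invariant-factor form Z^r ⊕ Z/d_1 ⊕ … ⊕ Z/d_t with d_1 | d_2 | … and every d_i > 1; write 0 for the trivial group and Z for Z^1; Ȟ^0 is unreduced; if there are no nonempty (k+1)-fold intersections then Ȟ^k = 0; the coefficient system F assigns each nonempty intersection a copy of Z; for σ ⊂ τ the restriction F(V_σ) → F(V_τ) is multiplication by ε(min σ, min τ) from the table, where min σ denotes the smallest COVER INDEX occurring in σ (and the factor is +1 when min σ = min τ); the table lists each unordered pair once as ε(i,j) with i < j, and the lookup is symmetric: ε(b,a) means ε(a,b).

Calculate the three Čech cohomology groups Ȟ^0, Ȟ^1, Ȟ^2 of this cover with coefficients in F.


nonempty overlaps:
  V12={h} V16={e} V23={d} V34={g} V45={l} V56={f}
C dims 6,6; δ0: rk 6, SNF 1^5·2
degree 0: 6−6−0 = 0 → Ȟ^0 ≅ 0
degree 1: 6−0−6 = 0 plus torsion [2] → Ȟ^1 ≅ Z/2
degree 2: 0−0−0 = 0 → Ȟ^2 ≅ 0

Ȟ^0 = 0, Ȟ^1 = Z/2 and Ȟ^2 = 0


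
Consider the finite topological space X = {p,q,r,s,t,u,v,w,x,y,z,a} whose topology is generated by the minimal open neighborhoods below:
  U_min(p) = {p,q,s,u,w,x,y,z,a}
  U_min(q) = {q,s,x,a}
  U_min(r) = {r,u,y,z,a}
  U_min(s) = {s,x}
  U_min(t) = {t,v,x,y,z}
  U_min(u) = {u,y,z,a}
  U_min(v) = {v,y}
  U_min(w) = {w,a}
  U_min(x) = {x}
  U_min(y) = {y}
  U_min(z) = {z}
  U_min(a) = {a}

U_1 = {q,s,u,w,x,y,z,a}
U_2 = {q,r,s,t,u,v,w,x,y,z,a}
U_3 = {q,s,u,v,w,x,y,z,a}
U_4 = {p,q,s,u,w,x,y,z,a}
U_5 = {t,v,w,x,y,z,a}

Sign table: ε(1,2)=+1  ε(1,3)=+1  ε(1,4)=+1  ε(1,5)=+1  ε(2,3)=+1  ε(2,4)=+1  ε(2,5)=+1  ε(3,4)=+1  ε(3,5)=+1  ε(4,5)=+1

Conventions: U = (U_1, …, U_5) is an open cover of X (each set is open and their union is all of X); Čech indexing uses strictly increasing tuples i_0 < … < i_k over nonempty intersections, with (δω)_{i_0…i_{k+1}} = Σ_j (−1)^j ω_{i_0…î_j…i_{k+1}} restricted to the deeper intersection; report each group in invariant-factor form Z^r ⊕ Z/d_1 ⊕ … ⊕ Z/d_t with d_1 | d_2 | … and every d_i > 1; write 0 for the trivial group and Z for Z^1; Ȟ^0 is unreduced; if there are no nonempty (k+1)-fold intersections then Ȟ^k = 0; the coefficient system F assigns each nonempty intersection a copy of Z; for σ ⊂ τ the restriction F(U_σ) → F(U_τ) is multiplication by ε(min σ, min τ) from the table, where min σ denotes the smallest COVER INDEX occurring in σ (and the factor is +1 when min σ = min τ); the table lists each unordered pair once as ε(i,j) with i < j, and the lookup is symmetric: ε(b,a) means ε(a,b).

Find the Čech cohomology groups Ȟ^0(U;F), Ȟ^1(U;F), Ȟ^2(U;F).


Ȟ^0 = Z, Ȟ^1 = 0 and Ȟ^2 = 0

intersection data:
  U12={q,s,u,w,x,y,z,a} U13={q,s,u,w,x,y,z,a} U14={q,s,u,w,x,y,z,a} U15={w,x,y,z,a} U23={q,s,u,v,w,x,y,z,a} U24={q,s,u,w,x,y,z,a} U25={t,v,w,x,y,z,a} U34={q,s,u,w,x,y,z,a} U35={v,w,x,y,z,a} U45={w,x,y,z,a}
  U123={q,s,u,w,x,y,z,a} U124={q,s,u,w,x,y,z,a} U125={w,x,y,z,a} U134={q,s,u,w,x,y,z,a} U135={w,x,y,z,a} U145={w,x,y,z,a} U234={q,s,u,w,x,y,z,a} U235={v,w,x,y,z,a} U245={w,x,y,z,a} U345={w,x,y,z,a}
  U1234={q,s,u,w,x,y,z,a} U1235={w,x,y,z,a} U1245={w,x,y,z,a} U1345={w,x,y,z,a} U2345={w,x,y,z,a}
  U12345={w,x,y,z,a}
C dims 5,10,10,5; δ0: rk 4, SNF 1^4; δ1: rk 6, SNF 1^6; δ2: rk 4, SNF 1^4
Ȟ^0 = (5 − 4) − 0 = 1, so Ȟ^0 ≅ Z
Ȟ^1 = (10 − 6) − 4 = 0, so Ȟ^1 ≅ 0
Ȟ^2 = (10 − 4) − 6 = 0, so Ȟ^2 ≅ 0


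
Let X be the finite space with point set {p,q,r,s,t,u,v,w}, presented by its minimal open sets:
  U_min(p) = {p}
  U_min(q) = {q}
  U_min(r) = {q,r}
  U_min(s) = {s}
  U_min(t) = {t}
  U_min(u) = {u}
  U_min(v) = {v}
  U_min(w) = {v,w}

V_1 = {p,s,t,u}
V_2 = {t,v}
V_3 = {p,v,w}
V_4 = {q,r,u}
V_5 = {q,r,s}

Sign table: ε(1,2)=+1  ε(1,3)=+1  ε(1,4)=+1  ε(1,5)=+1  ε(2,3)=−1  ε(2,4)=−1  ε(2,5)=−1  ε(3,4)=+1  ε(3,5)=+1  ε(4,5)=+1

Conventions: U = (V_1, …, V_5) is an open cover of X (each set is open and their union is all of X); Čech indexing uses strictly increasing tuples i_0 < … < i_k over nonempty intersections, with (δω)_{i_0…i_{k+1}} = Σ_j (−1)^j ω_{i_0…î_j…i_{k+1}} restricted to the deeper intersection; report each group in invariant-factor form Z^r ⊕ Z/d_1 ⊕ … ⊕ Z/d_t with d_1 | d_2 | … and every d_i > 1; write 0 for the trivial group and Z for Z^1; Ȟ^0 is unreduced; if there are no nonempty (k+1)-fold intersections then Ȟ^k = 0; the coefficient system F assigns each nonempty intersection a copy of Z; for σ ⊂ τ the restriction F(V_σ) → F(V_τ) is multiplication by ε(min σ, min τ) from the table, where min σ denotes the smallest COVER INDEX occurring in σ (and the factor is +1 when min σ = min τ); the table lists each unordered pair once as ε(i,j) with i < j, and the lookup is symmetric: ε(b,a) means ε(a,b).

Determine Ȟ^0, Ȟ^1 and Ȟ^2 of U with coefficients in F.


Ȟ^0 ≅ 0; Ȟ^1 ≅ Z ⊕ Z/2; Ȟ^2 ≅ 0

nerve simplices:
  V12={t} V13={p} V14={u} V15={s} V23={v} V45={q,r}
C dims 5,6; δ0: rk 5, SNF 1^4·2
degree 0: 5−5−0 = 0 → Ȟ^0 ≅ 0
degree 1: 6−0−5 = 1 plus torsion [2] → Ȟ^1 ≅ Z ⊕ Z/2
degree 2: 0−0−0 = 0 → Ȟ^2 ≅ 0


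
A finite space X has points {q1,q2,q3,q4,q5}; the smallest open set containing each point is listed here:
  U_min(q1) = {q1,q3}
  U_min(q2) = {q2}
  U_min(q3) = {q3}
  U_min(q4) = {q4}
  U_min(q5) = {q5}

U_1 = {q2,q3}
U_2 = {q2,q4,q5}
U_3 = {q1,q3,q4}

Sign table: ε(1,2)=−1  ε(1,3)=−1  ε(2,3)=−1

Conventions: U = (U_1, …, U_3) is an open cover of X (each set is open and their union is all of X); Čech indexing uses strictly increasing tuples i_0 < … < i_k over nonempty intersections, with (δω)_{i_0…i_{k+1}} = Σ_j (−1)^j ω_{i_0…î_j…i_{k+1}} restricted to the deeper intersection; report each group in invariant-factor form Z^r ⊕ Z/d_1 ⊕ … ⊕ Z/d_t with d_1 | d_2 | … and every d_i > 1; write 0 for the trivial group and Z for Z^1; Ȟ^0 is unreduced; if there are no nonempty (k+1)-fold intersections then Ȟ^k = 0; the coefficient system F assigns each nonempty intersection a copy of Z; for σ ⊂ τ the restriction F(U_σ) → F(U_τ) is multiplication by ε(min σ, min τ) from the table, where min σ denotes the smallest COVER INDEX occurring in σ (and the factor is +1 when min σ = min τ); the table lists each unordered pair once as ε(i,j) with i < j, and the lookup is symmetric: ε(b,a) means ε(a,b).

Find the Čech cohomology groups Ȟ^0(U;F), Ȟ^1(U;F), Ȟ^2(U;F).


nonempty intersections:
  U12={q2} U13={q3} U23={q4}
C dims 3,3; δ0: rk 3, SNF 1^2·2
Ȟ^0: (3−3)−0=0 ⇒ 0
Ȟ^1: (3−0)−3=0 plus torsion [2] ⇒ Z/2
Ȟ^2: (0−0)−0=0 ⇒ 0

Ȟ^0 ≅ 0, Ȟ^1 ≅ Z/2, Ȟ^2 ≅ 0


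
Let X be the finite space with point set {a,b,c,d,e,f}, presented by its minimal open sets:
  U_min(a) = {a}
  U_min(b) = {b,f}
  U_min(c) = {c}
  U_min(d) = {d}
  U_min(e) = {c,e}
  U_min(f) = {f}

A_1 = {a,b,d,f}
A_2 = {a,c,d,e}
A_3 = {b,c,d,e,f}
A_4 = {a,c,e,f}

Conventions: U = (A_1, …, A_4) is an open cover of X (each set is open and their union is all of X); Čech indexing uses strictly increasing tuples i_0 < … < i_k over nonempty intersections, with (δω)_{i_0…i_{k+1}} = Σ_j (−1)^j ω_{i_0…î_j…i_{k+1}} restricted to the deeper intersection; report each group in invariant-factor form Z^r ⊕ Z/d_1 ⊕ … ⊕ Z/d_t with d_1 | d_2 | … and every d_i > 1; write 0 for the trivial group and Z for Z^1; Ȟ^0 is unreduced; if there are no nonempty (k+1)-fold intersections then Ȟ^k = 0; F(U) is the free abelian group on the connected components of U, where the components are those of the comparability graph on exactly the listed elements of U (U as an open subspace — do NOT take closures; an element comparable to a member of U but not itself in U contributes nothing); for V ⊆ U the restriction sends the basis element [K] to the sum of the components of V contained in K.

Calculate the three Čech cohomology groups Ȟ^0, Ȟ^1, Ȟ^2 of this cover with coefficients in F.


intersection data:
  A12={a,d} A13={b,d,f} A14={a,f} A23={c,d,e} A24={a,c,e} A34={c,e,f}
  A123={d} A124={a} A134={f} A234={c,e}
components per intersection:
  A1: {a} {b,f} {d}
  A2: {a} {c,e} {d}
  A3: {b,f} {c,e} {d}
  A4: {a} {c,e} {f}
  A12: {a} {d}
  A13: {b,f} {d}
  A14: {a} {f}
  A23: {c,e} {d}
  A24: {a} {c,e}
  A34: {c,e} {f}
  A123: {d}
  A124: {a}
  A134: {f}
  A234: {c,e}
C dims 12,12,4; δ0: rk 8, SNF 1^8; δ1: rk 4, SNF 1^4
Ȟ^0 = (12 − 8) − 0 = 4, so Ȟ^0 ≅ Z^4
Ȟ^1 = (12 − 4) − 8 = 0, so Ȟ^1 ≅ 0
Ȟ^2 = (4 − 0) − 4 = 0, so Ȟ^2 ≅ 0

Ȟ^0 ≅ Z^4,  Ȟ^1 ≅ 0,  Ȟ^2 ≅ 0


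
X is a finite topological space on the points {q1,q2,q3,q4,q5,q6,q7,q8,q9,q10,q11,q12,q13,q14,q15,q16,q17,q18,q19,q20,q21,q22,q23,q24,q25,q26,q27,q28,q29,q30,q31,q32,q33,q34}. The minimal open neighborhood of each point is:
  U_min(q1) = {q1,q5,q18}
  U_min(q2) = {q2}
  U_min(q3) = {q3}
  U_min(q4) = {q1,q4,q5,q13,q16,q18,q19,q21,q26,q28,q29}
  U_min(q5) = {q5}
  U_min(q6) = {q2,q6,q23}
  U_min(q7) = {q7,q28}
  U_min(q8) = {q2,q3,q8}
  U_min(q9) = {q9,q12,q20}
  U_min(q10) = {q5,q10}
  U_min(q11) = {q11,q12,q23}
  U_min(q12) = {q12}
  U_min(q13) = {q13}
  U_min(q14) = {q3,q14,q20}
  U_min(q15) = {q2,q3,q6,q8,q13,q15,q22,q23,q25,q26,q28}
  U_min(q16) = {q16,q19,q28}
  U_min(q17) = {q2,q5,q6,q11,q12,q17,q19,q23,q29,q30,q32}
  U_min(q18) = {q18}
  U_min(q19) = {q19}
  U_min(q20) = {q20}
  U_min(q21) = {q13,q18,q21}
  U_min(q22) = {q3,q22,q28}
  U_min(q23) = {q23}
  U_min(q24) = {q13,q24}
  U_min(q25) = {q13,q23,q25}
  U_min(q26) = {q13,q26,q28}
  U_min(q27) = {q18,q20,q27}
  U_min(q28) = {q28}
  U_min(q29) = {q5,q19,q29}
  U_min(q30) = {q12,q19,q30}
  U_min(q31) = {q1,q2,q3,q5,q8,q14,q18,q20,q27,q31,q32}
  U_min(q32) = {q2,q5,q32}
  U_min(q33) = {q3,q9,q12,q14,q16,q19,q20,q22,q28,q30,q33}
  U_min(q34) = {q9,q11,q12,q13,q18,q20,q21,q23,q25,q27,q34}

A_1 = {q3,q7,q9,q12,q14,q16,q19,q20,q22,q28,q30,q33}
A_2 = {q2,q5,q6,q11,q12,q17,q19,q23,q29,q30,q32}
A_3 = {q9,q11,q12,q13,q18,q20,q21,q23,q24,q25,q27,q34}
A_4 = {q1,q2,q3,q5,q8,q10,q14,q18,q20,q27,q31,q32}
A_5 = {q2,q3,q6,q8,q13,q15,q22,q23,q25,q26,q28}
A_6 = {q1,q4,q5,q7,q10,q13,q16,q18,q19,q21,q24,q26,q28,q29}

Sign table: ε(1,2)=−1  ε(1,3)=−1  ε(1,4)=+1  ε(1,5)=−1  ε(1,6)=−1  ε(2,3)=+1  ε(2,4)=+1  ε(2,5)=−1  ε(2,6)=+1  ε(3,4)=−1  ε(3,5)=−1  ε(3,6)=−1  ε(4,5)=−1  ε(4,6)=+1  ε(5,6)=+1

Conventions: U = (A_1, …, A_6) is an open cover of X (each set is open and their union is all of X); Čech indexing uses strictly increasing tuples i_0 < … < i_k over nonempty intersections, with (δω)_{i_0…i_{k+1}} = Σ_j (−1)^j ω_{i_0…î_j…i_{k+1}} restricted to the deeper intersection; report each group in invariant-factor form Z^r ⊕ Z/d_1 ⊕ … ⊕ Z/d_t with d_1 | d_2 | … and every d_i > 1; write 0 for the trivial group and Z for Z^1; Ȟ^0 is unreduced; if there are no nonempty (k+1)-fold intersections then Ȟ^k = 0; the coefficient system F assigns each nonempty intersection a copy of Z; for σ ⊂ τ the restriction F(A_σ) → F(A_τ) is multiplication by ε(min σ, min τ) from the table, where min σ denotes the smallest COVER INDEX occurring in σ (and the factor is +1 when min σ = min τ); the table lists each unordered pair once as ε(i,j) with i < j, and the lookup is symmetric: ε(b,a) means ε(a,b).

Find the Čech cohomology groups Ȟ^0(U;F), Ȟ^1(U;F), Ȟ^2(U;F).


Ȟ^0 = 0, Ȟ^1 = Z/2, Ȟ^2 = Z

nerve of the cover:
  A12={q12,q19,q30} A13={q9,q12,q20} A14={q3,q14,q20} A15={q3,q22,q28} A16={q7,q16,q19,q28} A23={q11,q12,q23} A24={q2,q5,q32} A25={q2,q6,q23} A26={q5,q19,q29} A34={q18,q20,q27} A35={q13,q23,q25} A36={q13,q18,q21,q24} A45={q2,q3,q8} A46={q1,q5,q10,q18} A56={q13,q26,q28}
  A123={q12} A126={q19} A134={q20} A145={q3} A156={q28} A235={q23} A245={q2} A246={q5} A346={q18} A356={q13}
C dims 6,15,10; δ0: rk 6, SNF 1^5·2; δ1: rk 9, SNF 1^9
Ȟ^0 = (6 − 6) − 0 = 0, so Ȟ^0 ≅ 0
Ȟ^1 = (15 − 9) − 6 = 0 plus torsion [2], so Ȟ^1 ≅ Z/2
Ȟ^2 = (10 − 0) − 9 = 1, so Ȟ^2 ≅ Z


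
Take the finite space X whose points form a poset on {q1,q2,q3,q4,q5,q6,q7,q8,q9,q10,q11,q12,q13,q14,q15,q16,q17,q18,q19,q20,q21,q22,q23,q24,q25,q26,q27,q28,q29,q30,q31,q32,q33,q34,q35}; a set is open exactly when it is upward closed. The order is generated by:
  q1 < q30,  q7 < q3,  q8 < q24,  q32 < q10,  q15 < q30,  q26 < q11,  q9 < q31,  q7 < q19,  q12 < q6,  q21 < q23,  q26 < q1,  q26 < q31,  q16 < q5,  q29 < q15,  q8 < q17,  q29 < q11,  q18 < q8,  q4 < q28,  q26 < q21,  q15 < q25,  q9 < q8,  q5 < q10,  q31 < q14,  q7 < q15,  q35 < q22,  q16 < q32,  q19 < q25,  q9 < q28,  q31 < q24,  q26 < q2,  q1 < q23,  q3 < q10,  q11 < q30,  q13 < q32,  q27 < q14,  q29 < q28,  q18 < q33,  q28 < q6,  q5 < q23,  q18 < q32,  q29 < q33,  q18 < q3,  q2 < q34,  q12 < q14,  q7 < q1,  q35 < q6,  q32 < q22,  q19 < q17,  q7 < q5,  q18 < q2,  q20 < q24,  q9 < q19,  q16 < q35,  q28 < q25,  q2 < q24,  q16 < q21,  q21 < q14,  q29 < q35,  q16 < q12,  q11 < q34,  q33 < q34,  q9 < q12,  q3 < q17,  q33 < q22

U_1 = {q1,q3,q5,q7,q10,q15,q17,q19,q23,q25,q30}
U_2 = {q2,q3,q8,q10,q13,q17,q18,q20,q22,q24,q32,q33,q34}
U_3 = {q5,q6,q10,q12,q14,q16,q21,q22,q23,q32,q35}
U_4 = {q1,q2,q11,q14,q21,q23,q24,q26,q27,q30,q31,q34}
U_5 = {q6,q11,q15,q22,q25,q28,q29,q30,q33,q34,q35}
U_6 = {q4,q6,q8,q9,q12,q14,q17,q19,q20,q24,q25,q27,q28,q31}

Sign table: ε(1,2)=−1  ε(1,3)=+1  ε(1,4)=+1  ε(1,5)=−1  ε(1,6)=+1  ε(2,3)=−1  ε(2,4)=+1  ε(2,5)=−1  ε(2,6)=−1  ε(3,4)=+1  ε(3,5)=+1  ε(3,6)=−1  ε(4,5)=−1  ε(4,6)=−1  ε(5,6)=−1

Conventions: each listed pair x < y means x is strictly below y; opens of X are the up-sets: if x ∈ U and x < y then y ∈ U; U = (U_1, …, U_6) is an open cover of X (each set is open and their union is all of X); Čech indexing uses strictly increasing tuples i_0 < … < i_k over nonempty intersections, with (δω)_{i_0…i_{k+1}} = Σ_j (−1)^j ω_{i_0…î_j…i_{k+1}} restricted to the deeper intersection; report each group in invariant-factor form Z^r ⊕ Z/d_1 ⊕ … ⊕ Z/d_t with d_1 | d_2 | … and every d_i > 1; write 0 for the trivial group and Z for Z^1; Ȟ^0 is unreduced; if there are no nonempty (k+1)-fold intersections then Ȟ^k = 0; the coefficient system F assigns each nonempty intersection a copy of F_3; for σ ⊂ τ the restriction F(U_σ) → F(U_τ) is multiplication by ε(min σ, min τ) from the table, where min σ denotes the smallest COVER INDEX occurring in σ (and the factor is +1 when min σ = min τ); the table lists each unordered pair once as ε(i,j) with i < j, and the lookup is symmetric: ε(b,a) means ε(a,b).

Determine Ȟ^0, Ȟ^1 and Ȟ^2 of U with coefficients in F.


nerve of the cover:
  U12={q3,q10,q17} U13={q5,q10,q23} U14={q1,q23,q30} U15={q15,q25,q30} U16={q17,q19,q25} U23={q10,q22,q32} U24={q2,q24,q34} U25={q22,q33,q34} U26={q8,q17,q20,q24} U34={q14,q21,q23} U35={q6,q22,q35} U36={q6,q12,q14} U45={q11,q30,q34} U46={q14,q24,q27,q31} U56={q6,q25,q28}
  U123={q10} U126={q17} U134={q23} U145={q30} U156={q25} U235={q22} U245={q34} U246={q24} U346={q14} U356={q6}
C dims 6,15,10; δ0: rk_F3 6; δ1: rk_F3 9
Ȟ^0 = (6 − 6) − 0 = 0, so Ȟ^0 ≅ 0
Ȟ^1 = (15 − 9) − 6 = 0, so Ȟ^1 ≅ 0
Ȟ^2 = (10 − 0) − 9 = 1, so Ȟ^2 ≅ Z/3

Ȟ^0 = 0, Ȟ^1 = 0, Ȟ^2 = Z/3
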